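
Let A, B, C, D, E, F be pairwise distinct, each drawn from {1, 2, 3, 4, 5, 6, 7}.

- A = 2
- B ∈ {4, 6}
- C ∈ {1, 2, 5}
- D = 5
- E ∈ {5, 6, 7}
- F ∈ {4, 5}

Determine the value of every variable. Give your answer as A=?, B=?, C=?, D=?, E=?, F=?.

A=2, B=6, C=1, D=5, E=7, F=4

A's domain is down to {2}, so A = 2. Remove 2 from C.
D must be 5 (only option left). Strike 5 from C, E, F.
F must be 4 (only option left). Strike 4 from B.
B has just one choice, so B = 6. Strike 6 from E.
That leaves C = 1.
That leaves E = 7.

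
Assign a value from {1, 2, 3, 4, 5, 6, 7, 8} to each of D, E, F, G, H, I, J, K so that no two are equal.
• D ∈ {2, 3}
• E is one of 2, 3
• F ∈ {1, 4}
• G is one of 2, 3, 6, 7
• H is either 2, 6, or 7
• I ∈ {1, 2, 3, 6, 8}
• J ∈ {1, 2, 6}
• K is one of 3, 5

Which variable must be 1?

The 8 variables draw from only 8 values {1, 2, 3, 4, 5, 6, 7, 8}, so each is used; only F can be 4, hence F = 4.
The 7 still-open variables together cover exactly {1, 2, 3, 5, 6, 7, 8} — 7 values for 7 variables — and 5 appears only in K's list, so K = 5.
The 6 still-open variables together cover exactly {1, 2, 3, 6, 7, 8} — 6 values for 6 variables — and 8 appears only in I's list, so I = 8.
The 5 still-open variables draw from only 5 values {1, 2, 3, 6, 7}, so each is used; only J can be 1, hence J = 1.

J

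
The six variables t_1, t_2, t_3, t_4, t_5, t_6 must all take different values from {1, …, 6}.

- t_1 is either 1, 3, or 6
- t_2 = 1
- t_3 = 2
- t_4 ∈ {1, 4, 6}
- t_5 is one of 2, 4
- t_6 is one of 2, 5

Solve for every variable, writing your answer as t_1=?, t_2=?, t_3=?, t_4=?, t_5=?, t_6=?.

t_2 must be 1 (only option left). Remove 1 from t_1, t_4.
That leaves t_3 = 2. Eliminate 2 elsewhere: t_5, t_6.
t_5 has just one choice, so t_5 = 4. Eliminate 4 elsewhere: t_4.
t_6 has just one choice, so t_6 = 5.
t_4 has just one choice, so t_4 = 6. Remove 6 from t_1.
t_1's domain is down to {3}, so t_1 = 3.

t_1=3, t_2=1, t_3=2, t_4=6, t_5=4, t_6=5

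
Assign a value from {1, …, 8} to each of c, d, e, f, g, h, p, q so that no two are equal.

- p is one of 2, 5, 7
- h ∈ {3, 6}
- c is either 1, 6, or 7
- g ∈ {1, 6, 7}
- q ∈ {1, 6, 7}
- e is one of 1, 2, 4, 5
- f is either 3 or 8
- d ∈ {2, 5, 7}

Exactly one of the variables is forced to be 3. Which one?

h

The 8 variables draw from only 8 values {1, 2, 3, 4, 5, 6, 7, 8}, so each is used; only e can be 4, hence e = 4.
The 7 still-open variables draw from only 7 values {1, 2, 3, 5, 6, 7, 8}, so each is used; only f can be 8, hence f = 8.
The 6 still-open variables draw from only 6 values {1, 2, 3, 5, 6, 7}, so each is used; only h can be 3, hence h = 3.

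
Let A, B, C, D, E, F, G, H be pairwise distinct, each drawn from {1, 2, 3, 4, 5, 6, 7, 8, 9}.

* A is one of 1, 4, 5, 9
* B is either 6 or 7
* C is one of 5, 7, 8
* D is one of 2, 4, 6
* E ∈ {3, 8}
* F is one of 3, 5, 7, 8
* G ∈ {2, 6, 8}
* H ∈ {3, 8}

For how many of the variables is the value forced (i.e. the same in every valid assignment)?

3

The 2 variables E and H are confined to {3, 8}, which locks those values in; drop them from C, F, G.
C and F share exactly the 2 values {5, 7}; by pigeonhole those values go to them, so strike 5, 7 from A, B.
That leaves B = 6. Remove 6 from D, G.
G has just one choice, so G = 2. Remove 2 from D.
D has just one choice, so D = 4. Remove 4 from A.
Determined: B=6, D=4, G=2. The other variables each still have more than one consistent value. That makes 3.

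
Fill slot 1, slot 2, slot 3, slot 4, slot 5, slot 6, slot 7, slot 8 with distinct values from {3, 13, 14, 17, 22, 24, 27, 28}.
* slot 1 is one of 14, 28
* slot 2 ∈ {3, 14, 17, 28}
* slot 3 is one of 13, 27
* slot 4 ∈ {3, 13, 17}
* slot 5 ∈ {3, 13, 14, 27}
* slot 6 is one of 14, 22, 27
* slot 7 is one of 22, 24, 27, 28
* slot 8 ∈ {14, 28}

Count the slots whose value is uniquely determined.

The 8 variables together cover exactly {3, 13, 14, 17, 22, 24, 27, 28} — 8 values for 8 variables — and 24 appears only in slot 7's list, so slot 7 = 24.
Among the 7 still-open variables, 22 fits only slot 6 (and all 7 values in {3, 13, 14, 17, 22, 27, 28} must be used), so slot 6 = 22.
The 2 variables slot 1 and slot 8 are confined to {14, 28}, which locks those values in; drop them from slot 2, slot 5.
Determined: slot 6=22, slot 7=24. The other slots each still have more than one consistent value. That makes 2.

2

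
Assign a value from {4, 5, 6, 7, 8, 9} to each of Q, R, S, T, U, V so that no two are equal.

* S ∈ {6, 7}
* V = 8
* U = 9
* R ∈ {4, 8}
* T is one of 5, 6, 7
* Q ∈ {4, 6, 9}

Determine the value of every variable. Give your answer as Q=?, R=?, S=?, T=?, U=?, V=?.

U has just one choice, so U = 9. Eliminate 9 elsewhere: Q.
V's domain is down to {8}, so V = 8. Remove 8 from R.
That leaves R = 4. Strike 4 from Q.
Q has just one choice, so Q = 6. Eliminate 6 elsewhere: S, T.
S has just one choice, so S = 7. Eliminate 7 elsewhere: T.
That leaves T = 5.

Q=6, R=4, S=7, T=5, U=9, V=8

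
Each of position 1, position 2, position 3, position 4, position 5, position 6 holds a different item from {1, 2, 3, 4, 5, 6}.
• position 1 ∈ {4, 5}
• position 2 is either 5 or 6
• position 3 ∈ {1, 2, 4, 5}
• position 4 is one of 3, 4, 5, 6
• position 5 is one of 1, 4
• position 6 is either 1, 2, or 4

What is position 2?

6

The 6 variables together cover exactly {1, 2, 3, 4, 5, 6} — 6 values for 6 variables — and 3 appears only in position 4's list, so position 4 = 3.
The 5 still-open variables together cover exactly {1, 2, 4, 5, 6} — 5 values for 5 variables — and 6 appears only in position 2's list, so position 2 = 6.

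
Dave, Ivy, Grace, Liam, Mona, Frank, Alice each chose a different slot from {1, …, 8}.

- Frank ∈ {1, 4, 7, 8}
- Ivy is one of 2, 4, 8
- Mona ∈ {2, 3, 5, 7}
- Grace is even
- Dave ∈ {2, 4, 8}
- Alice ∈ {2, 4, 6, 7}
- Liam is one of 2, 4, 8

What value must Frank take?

Dave, Ivy, Liam between them cover only {2, 4, 8} — a naked triple. Remove those values from Grace, Mona, Frank, Alice.
Grace has just one choice, so Grace = 6. So Alice can't be 6.
Alice's domain is down to {7}, so Alice = 7. Remove 7 from Mona, Frank.
So Frank = 1.

1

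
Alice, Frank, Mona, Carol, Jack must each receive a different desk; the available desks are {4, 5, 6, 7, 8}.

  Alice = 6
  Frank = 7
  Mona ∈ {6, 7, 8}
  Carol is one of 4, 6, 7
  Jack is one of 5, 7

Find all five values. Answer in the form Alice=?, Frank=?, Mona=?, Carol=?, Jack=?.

Alice must be 6 (only option left). Remove 6 from Mona, Carol.
Frank must be 7 (only option left). Remove 7 from Mona, Carol, Jack.
Mona must be 8 (only option left).
That leaves Carol = 4.
Jack has just one choice, so Jack = 5.

Alice=6, Frank=7, Mona=8, Carol=4, Jack=5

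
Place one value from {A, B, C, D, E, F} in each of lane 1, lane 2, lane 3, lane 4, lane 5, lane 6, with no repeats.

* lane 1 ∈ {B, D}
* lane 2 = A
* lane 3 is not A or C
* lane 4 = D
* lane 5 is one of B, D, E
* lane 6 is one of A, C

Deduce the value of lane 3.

lane 2 has just one choice, so lane 2 = A. Strike A from lane 6.
lane 4's domain is down to {D}, so lane 4 = D. Strike D from lane 1, lane 3, lane 5.
That leaves lane 6 = C.
lane 1's domain is down to {B}, so lane 1 = B. Strike B from lane 3, lane 5.
lane 5 must be E (only option left). Remove E from lane 3.
So lane 3 = F.

F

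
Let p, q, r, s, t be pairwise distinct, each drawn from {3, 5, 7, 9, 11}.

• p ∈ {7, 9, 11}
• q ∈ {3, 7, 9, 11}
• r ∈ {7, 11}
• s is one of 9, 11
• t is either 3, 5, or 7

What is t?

Among the 5 variables, 5 fits only t (and all 5 values in {3, 5, 7, 9, 11} must be used), so t = 5.

5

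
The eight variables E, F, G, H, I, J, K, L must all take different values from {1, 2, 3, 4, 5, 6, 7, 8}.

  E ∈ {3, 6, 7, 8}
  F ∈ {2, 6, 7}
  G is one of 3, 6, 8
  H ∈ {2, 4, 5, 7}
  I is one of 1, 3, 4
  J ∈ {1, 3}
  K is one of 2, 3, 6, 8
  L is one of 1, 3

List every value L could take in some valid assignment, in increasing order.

The 8 variables draw from only 8 values {1, 2, 3, 4, 5, 6, 7, 8}, so each is used; only H can be 5, hence H = 5.
The 7 still-open variables together cover exactly {1, 2, 3, 4, 6, 7, 8} — 7 values for 7 variables — and 4 appears only in I's list, so I = 4.
J and L share exactly the 2 values {1, 3}; by pigeonhole those values go to them, so strike 1, 3 from E, G, K.
No further eliminations apply; L can still be any of 1, 3.

1, 3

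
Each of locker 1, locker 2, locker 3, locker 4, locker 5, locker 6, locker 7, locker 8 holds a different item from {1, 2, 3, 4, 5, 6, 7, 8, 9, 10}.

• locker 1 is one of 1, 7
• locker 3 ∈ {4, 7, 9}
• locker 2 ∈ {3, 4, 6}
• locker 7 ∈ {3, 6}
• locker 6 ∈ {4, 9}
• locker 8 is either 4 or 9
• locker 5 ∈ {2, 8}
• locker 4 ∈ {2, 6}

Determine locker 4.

The 8 variables draw from only 8 values {1, 2, 3, 4, 6, 7, 8, 9}, so each is used; only locker 1 can be 1, hence locker 1 = 1.
Among the 7 still-open variables, 7 fits only locker 3 (and all 7 values in {2, 3, 4, 6, 7, 8, 9} must be used), so locker 3 = 7.
The 6 still-open variables together cover exactly {2, 3, 4, 6, 8, 9} — 6 values for 6 variables — and 8 appears only in locker 5's list, so locker 5 = 8.
The 5 still-open variables draw from only 5 values {2, 3, 4, 6, 9}, so each is used; only locker 4 can be 2, hence locker 4 = 2.

2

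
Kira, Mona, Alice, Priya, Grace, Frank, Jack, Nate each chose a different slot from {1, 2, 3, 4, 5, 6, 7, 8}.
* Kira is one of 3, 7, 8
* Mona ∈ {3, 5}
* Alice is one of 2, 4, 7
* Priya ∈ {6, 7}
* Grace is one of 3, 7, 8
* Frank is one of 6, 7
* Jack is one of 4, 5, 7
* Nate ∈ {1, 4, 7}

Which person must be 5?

Mona

The 8 variables draw from only 8 values {1, 2, 3, 4, 5, 6, 7, 8}, so each is used; only Nate can be 1, hence Nate = 1.
The 7 still-open variables together cover exactly {2, 3, 4, 5, 6, 7, 8} — 7 values for 7 variables — and 2 appears only in Alice's list, so Alice = 2.
The 6 still-open variables draw from only 6 values {3, 4, 5, 6, 7, 8}, so each is used; only Jack can be 4, hence Jack = 4.
Among the 5 still-open variables, 5 fits only Mona (and all 5 values in {3, 5, 6, 7, 8} must be used), so Mona = 5.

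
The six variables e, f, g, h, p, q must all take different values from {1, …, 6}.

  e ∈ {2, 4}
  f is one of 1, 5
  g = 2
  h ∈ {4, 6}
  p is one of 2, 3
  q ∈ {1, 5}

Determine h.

g must be 2 (only option left). Eliminate 2 elsewhere: e, p.
p's domain is down to {3}, so p = 3.
e must be 4 (only option left). Strike 4 from h.
So h = 6.

6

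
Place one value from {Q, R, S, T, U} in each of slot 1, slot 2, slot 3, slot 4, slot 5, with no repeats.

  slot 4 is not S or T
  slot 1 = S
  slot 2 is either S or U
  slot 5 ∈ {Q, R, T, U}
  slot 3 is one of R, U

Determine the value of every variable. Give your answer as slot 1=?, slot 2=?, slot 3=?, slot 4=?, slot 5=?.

slot 1=S, slot 2=U, slot 3=R, slot 4=Q, slot 5=T

slot 1 must be S (only option left). Eliminate S elsewhere: slot 2.
That leaves slot 2 = U. Remove U from slot 3, slot 4, slot 5.
slot 3 must be R (only option left). Remove R from slot 4, slot 5.
slot 4's domain is down to {Q}, so slot 4 = Q. Eliminate Q elsewhere: slot 5.
That leaves slot 5 = T.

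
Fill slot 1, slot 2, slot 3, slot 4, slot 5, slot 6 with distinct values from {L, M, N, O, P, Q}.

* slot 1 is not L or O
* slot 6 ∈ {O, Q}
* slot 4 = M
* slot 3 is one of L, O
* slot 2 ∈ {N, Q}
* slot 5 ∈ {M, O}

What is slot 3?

slot 4 has just one choice, so slot 4 = M. Strike M from slot 1, slot 5.
slot 5's domain is down to {O}, so slot 5 = O. So slot 3, slot 6 can't be O.
So slot 3 = L.

L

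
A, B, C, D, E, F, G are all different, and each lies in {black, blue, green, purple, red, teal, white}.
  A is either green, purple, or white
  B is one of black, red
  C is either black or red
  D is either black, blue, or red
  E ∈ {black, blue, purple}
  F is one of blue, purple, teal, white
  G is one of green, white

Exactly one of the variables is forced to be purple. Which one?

E

The 7 variables draw from only 7 values {black, blue, green, purple, red, teal, white}, so each is used; only F can be teal, hence F = teal.
B and C share exactly the 2 values {black, red}; by pigeonhole those values go to them, so strike black, red from D, E.
D must be blue (only option left). Eliminate blue elsewhere: E.
So purple goes to E.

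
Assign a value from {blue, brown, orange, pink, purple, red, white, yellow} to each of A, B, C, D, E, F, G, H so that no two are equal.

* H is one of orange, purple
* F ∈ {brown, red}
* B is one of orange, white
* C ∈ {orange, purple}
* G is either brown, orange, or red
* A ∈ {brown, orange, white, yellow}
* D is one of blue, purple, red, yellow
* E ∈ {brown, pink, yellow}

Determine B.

white

The 8 variables together cover exactly {blue, brown, orange, pink, purple, red, white, yellow} — 8 values for 8 variables — and blue appears only in D's list, so D = blue.
The 7 still-open variables draw from only 7 values {brown, orange, pink, purple, red, white, yellow}, so each is used; only E can be pink, hence E = pink.
The 6 still-open variables together cover exactly {brown, orange, purple, red, white, yellow} — 6 values for 6 variables — and yellow appears only in A's list, so A = yellow.
The 5 still-open variables together cover exactly {brown, orange, purple, red, white} — 5 values for 5 variables — and white appears only in B's list, so B = white.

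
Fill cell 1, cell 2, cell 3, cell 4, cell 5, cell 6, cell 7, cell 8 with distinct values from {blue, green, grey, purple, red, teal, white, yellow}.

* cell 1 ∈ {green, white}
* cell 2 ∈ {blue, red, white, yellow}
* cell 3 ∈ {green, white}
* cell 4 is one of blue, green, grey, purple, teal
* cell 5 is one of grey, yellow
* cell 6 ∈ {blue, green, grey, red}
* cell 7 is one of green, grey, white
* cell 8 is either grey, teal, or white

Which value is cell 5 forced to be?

The 8 variables together cover exactly {blue, green, grey, purple, red, teal, white, yellow} — 8 values for 8 variables — and purple appears only in cell 4's list, so cell 4 = purple.
The 7 still-open variables draw from only 7 values {blue, green, grey, red, teal, white, yellow}, so each is used; only cell 8 can be teal, hence cell 8 = teal.
cell 1 and cell 3 between them cover only {green, white} — a naked pair. Remove those values from cell 2, cell 6, cell 7.
cell 7's domain is down to {grey}, so cell 7 = grey. So cell 5, cell 6 can't be grey.
So cell 5 = yellow.

yellow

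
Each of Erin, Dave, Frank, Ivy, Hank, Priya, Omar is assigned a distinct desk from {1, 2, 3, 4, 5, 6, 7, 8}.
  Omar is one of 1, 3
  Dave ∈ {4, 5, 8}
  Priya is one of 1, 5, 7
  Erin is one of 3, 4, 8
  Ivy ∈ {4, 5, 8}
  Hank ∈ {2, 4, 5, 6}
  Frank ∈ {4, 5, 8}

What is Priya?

7

Dave, Frank, Ivy share exactly the 3 values {4, 5, 8}; by pigeonhole those values go to them, so strike 4, 5, 8 from Erin, Hank, Priya.
That leaves Erin = 3. Eliminate 3 elsewhere: Omar.
Omar must be 1 (only option left). Remove 1 from Priya.
So Priya = 7.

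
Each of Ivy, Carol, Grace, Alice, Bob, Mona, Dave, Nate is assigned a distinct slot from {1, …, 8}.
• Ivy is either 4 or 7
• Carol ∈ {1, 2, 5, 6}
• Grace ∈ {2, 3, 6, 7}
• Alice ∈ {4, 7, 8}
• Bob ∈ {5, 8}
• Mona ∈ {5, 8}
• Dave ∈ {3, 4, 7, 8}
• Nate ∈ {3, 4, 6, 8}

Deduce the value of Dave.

3

The 8 variables draw from only 8 values {1, 2, 3, 4, 5, 6, 7, 8}, so each is used; only Carol can be 1, hence Carol = 1.
The 7 still-open variables draw from only 7 values {2, 3, 4, 5, 6, 7, 8}, so each is used; only Grace can be 2, hence Grace = 2.
The 6 still-open variables draw from only 6 values {3, 4, 5, 6, 7, 8}, so each is used; only Nate can be 6, hence Nate = 6.
Among the 5 still-open variables, 3 fits only Dave (and all 5 values in {3, 4, 5, 7, 8} must be used), so Dave = 3.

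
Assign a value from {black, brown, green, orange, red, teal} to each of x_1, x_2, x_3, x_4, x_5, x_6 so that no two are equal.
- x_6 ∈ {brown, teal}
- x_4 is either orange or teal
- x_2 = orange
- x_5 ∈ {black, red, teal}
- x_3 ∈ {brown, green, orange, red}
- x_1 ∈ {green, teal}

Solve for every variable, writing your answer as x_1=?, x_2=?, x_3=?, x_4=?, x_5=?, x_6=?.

x_2 has just one choice, so x_2 = orange. So x_3, x_4 can't be orange.
x_4 has just one choice, so x_4 = teal. Strike teal from x_1, x_5, x_6.
x_6 has just one choice, so x_6 = brown. Remove brown from x_3.
x_1 has just one choice, so x_1 = green. So x_3 can't be green.
That leaves x_3 = red. So x_5 can't be red.
x_5's domain is down to {black}, so x_5 = black.

x_1=green, x_2=orange, x_3=red, x_4=teal, x_5=black, x_6=brown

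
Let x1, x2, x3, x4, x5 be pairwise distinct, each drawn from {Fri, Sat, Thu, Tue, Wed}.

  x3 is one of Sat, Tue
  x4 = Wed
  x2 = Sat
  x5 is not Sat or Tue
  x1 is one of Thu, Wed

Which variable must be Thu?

x1

x2 must be Sat (only option left). Remove Sat from x3.
x3 has just one choice, so x3 = Tue.
That leaves x4 = Wed. Remove Wed from x1, x5.
So Thu goes to x1.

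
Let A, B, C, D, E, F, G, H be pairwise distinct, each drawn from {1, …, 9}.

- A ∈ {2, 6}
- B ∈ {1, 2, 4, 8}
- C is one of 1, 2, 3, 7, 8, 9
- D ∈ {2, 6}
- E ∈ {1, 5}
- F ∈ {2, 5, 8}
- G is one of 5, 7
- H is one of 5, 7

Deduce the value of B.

4

A and D share exactly the 2 values {2, 6}; by pigeonhole those values go to them, so strike 2, 6 from B, C, F.
The 2 variables G and H are confined to {5, 7}, which locks those values in; drop them from C, E, F.
E must be 1 (only option left). Remove 1 from B, C.
F's domain is down to {8}, so F = 8. Eliminate 8 elsewhere: B, C.
So B = 4.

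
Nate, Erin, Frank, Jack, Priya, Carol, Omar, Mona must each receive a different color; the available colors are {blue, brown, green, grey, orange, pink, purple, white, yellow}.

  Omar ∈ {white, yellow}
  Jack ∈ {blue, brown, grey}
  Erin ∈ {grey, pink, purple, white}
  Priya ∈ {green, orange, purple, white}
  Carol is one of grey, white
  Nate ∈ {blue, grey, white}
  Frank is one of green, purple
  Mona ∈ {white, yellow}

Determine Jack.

Omar and Mona share exactly the 2 values {white, yellow}; by pigeonhole those values go to them, so strike white, yellow from Nate, Erin, Priya, Carol.
Carol's domain is down to {grey}, so Carol = grey. So Nate, Erin, Jack can't be grey.
That leaves Nate = blue. Remove blue from Jack.
So Jack = brown.

brown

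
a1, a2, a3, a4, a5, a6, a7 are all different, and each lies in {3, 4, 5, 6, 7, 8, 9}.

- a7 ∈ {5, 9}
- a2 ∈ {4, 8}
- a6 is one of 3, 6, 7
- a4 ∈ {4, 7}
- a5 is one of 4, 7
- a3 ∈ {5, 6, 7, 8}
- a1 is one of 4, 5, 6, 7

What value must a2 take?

8

The 7 variables together cover exactly {3, 4, 5, 6, 7, 8, 9} — 7 values for 7 variables — and 3 appears only in a6's list, so a6 = 3.
The 6 still-open variables together cover exactly {4, 5, 6, 7, 8, 9} — 6 values for 6 variables — and 9 appears only in a7's list, so a7 = 9.
a4 and a5 share exactly the 2 values {4, 7}; by pigeonhole those values go to them, so strike 4, 7 from a1, a2, a3.
So a2 = 8.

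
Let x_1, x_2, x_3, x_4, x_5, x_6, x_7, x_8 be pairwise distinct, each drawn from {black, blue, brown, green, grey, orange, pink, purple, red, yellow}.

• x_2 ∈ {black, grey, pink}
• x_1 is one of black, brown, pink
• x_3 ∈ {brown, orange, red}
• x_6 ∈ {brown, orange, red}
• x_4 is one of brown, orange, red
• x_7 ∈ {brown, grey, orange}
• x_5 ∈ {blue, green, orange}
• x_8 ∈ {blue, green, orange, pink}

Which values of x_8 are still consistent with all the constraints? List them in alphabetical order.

x_3, x_4, x_6 share exactly the 3 values {brown, orange, red}; by pigeonhole those values go to them, so strike brown, orange, red from x_1, x_5, x_7, x_8.
x_7 must be grey (only option left). Strike grey from x_2.
x_1 and x_2 share exactly the 2 values {black, pink}; by pigeonhole those values go to them, so strike black, pink from x_8.
No further eliminations apply; x_8 can still be any of blue, green.

blue, green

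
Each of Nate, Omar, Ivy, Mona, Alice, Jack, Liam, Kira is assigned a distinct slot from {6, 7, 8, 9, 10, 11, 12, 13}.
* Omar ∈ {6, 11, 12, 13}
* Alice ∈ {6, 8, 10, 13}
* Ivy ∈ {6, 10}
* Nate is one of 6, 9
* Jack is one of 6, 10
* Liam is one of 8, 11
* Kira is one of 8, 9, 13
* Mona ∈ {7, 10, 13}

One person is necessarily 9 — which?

The 8 variables together cover exactly {6, 7, 8, 9, 10, 11, 12, 13} — 8 values for 8 variables — and 7 appears only in Mona's list, so Mona = 7.
The 7 still-open variables together cover exactly {6, 8, 9, 10, 11, 12, 13} — 7 values for 7 variables — and 12 appears only in Omar's list, so Omar = 12.
The 6 still-open variables draw from only 6 values {6, 8, 9, 10, 11, 13}, so each is used; only Liam can be 11, hence Liam = 11.
The 2 variables Ivy and Jack are confined to {6, 10}, which locks those values in; drop them from Nate, Alice.
So 9 goes to Nate.

Nate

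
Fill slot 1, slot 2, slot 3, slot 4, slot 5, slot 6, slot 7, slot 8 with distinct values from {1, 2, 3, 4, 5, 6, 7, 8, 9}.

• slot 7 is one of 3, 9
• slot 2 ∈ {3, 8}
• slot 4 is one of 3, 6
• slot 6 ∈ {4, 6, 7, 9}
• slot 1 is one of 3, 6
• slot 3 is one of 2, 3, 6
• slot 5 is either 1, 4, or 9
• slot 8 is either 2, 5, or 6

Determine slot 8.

5

The 2 variables slot 1 and slot 4 are confined to {3, 6}, which locks those values in; drop them from slot 2, slot 3, slot 6, slot 7, slot 8.
slot 2's domain is down to {8}, so slot 2 = 8.
slot 3's domain is down to {2}, so slot 3 = 2. So slot 8 can't be 2.
So slot 8 = 5.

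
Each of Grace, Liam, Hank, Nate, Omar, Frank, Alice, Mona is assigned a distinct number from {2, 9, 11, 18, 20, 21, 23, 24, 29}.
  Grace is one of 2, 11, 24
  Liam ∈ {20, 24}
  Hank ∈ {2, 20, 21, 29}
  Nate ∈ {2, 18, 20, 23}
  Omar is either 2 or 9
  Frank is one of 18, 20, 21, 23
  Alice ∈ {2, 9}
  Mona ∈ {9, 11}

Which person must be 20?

Liam

Omar and Alice between them cover only {2, 9} — a naked pair. Remove those values from Grace, Hank, Nate, Mona.
Mona's domain is down to {11}, so Mona = 11. Strike 11 from Grace.
Grace has just one choice, so Grace = 24. Strike 24 from Liam.
So 20 goes to Liam.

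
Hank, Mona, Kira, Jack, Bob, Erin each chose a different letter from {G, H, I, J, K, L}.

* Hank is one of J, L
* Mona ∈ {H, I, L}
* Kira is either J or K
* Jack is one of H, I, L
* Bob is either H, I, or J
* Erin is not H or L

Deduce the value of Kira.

K

The 6 variables draw from only 6 values {G, H, I, J, K, L}, so each is used; only Erin can be G, hence Erin = G.
Among the 5 still-open variables, K fits only Kira (and all 5 values in {H, I, J, K, L} must be used), so Kira = K.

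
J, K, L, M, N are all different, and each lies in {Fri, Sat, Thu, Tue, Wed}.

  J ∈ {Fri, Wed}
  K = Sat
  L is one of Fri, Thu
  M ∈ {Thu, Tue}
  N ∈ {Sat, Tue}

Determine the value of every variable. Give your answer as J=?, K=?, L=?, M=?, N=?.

K has just one choice, so K = Sat. Eliminate Sat elsewhere: N.
N's domain is down to {Tue}, so N = Tue. So M can't be Tue.
M's domain is down to {Thu}, so M = Thu. Remove Thu from L.
That leaves L = Fri. Remove Fri from J.
J's domain is down to {Wed}, so J = Wed.

J=Wed, K=Sat, L=Fri, M=Thu, N=Tue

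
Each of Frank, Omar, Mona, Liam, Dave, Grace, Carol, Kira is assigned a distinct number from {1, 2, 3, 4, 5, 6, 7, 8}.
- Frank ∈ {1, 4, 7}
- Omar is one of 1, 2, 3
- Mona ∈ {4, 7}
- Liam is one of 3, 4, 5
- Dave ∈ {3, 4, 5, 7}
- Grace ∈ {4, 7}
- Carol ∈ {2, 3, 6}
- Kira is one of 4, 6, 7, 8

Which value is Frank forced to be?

The 8 variables together cover exactly {1, 2, 3, 4, 5, 6, 7, 8} — 8 values for 8 variables — and 8 appears only in Kira's list, so Kira = 8.
The 7 still-open variables together cover exactly {1, 2, 3, 4, 5, 6, 7} — 7 values for 7 variables — and 6 appears only in Carol's list, so Carol = 6.
The 6 still-open variables draw from only 6 values {1, 2, 3, 4, 5, 7}, so each is used; only Omar can be 2, hence Omar = 2.
The 5 still-open variables together cover exactly {1, 3, 4, 5, 7} — 5 values for 5 variables — and 1 appears only in Frank's list, so Frank = 1.

1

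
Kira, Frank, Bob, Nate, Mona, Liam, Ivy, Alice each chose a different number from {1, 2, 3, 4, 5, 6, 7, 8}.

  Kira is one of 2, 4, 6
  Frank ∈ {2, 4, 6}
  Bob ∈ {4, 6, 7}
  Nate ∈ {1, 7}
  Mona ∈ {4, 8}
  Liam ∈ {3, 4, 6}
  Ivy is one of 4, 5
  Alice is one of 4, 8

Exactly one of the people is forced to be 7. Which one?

The 8 variables together cover exactly {1, 2, 3, 4, 5, 6, 7, 8} — 8 values for 8 variables — and 1 appears only in Nate's list, so Nate = 1.
The 7 still-open variables together cover exactly {2, 3, 4, 5, 6, 7, 8} — 7 values for 7 variables — and 3 appears only in Liam's list, so Liam = 3.
The 6 still-open variables together cover exactly {2, 4, 5, 6, 7, 8} — 6 values for 6 variables — and 5 appears only in Ivy's list, so Ivy = 5.
The 5 still-open variables draw from only 5 values {2, 4, 6, 7, 8}, so each is used; only Bob can be 7, hence Bob = 7.

Bob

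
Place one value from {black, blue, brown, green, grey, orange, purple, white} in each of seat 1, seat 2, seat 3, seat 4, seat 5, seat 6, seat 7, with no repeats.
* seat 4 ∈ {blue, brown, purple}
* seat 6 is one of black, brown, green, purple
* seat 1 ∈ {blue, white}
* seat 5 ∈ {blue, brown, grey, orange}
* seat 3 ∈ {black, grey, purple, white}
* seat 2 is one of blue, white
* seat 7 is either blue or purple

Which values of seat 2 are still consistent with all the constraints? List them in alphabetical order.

seat 1 and seat 2 share exactly the 2 values {blue, white}; by pigeonhole those values go to them, so strike blue, white from seat 3, seat 4, seat 5, seat 7.
That leaves seat 7 = purple. Remove purple from seat 3, seat 4, seat 6.
That leaves seat 4 = brown. So seat 5, seat 6 can't be brown.
No further eliminations apply; seat 2 can still be any of blue, white.

blue, white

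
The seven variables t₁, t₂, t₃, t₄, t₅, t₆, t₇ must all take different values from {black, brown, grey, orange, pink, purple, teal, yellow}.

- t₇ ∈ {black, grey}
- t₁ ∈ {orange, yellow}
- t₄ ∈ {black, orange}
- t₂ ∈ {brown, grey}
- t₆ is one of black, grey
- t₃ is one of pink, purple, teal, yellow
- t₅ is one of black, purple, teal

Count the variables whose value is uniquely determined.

The 2 variables t₆ and t₇ are confined to {black, grey}, which locks those values in; drop them from t₂, t₄, t₅.
t₂ must be brown (only option left).
t₄'s domain is down to {orange}, so t₄ = orange. Eliminate orange elsewhere: t₁.
t₁ has just one choice, so t₁ = yellow. Remove yellow from t₃.
Determined: t₁=yellow, t₂=brown, t₄=orange. The other variables each still have more than one consistent value. That makes 3.

3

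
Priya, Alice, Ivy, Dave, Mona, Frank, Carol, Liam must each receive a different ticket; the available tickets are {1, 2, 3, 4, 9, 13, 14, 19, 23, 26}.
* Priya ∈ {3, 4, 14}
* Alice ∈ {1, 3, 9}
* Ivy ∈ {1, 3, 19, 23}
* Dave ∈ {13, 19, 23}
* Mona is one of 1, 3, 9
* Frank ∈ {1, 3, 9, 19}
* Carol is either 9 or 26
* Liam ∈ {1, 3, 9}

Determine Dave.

Alice, Mona, Liam share exactly the 3 values {1, 3, 9}; by pigeonhole those values go to them, so strike 1, 3, 9 from Priya, Ivy, Frank, Carol.
Frank must be 19 (only option left). Eliminate 19 elsewhere: Ivy, Dave.
Carol has just one choice, so Carol = 26.
Ivy's domain is down to {23}, so Ivy = 23. So Dave can't be 23.
So Dave = 13.

13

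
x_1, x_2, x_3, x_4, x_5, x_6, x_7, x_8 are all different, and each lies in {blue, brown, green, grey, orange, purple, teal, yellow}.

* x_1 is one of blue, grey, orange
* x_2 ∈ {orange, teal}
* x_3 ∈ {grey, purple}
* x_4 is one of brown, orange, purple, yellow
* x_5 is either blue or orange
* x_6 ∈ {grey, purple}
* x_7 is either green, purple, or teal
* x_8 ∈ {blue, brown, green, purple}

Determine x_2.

teal

Among the 8 variables, yellow fits only x_4 (and all 8 values in {blue, brown, green, grey, orange, purple, teal, yellow} must be used), so x_4 = yellow.
The 7 still-open variables together cover exactly {blue, brown, green, grey, orange, purple, teal} — 7 values for 7 variables — and brown appears only in x_8's list, so x_8 = brown.
The 6 still-open variables together cover exactly {blue, green, grey, orange, purple, teal} — 6 values for 6 variables — and green appears only in x_7's list, so x_7 = green.
The 5 still-open variables together cover exactly {blue, grey, orange, purple, teal} — 5 values for 5 variables — and teal appears only in x_2's list, so x_2 = teal.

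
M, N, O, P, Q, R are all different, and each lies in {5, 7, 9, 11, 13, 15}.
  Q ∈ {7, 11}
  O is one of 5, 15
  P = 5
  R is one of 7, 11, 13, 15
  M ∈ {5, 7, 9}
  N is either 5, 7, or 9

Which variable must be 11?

Q

P's domain is down to {5}, so P = 5. Eliminate 5 elsewhere: M, N, O.
O's domain is down to {15}, so O = 15. Remove 15 from R.
The 4 still-open variables together cover exactly {7, 9, 11, 13} — 4 values for 4 variables — and 13 appears only in R's list, so R = 13.
The 3 still-open variables draw from only 3 values {7, 9, 11}, so each is used; only Q can be 11, hence Q = 11.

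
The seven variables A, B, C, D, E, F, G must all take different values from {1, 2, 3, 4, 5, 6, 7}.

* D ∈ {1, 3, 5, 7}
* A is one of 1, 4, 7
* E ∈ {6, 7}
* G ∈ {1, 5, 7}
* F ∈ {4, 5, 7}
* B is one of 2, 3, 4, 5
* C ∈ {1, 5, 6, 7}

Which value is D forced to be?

3

The 7 variables draw from only 7 values {1, 2, 3, 4, 5, 6, 7}, so each is used; only B can be 2, hence B = 2.
The 6 still-open variables draw from only 6 values {1, 3, 4, 5, 6, 7}, so each is used; only D can be 3, hence D = 3.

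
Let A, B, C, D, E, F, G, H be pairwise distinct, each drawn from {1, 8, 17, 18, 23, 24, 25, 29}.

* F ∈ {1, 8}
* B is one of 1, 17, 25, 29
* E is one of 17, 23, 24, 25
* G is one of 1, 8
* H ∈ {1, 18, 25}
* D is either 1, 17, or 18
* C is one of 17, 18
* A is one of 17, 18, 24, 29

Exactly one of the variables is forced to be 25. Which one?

H

Among the 8 variables, 23 fits only E (and all 8 values in {1, 8, 17, 18, 23, 24, 25, 29} must be used), so E = 23.
Among the 7 still-open variables, 24 fits only A (and all 7 values in {1, 8, 17, 18, 24, 25, 29} must be used), so A = 24.
The 6 still-open variables draw from only 6 values {1, 8, 17, 18, 25, 29}, so each is used; only B can be 29, hence B = 29.
The 5 still-open variables draw from only 5 values {1, 8, 17, 18, 25}, so each is used; only H can be 25, hence H = 25.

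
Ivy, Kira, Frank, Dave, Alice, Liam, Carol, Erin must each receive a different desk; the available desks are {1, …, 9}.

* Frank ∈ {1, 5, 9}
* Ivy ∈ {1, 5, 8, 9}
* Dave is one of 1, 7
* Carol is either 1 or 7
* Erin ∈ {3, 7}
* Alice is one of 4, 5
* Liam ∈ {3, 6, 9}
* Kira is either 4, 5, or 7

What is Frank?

The 8 variables together cover exactly {1, 3, 4, 5, 6, 7, 8, 9} — 8 values for 8 variables — and 6 appears only in Liam's list, so Liam = 6.
Among the 7 still-open variables, 3 fits only Erin (and all 7 values in {1, 3, 4, 5, 7, 8, 9} must be used), so Erin = 3.
The 6 still-open variables draw from only 6 values {1, 4, 5, 7, 8, 9}, so each is used; only Ivy can be 8, hence Ivy = 8.
Among the 5 still-open variables, 9 fits only Frank (and all 5 values in {1, 4, 5, 7, 9} must be used), so Frank = 9.

9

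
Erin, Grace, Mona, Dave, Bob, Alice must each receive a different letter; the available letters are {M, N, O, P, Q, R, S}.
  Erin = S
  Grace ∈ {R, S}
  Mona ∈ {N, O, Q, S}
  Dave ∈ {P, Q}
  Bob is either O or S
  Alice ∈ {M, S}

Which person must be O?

Erin must be S (only option left). So Grace, Mona, Bob, Alice can't be S.
So O goes to Bob.

Bob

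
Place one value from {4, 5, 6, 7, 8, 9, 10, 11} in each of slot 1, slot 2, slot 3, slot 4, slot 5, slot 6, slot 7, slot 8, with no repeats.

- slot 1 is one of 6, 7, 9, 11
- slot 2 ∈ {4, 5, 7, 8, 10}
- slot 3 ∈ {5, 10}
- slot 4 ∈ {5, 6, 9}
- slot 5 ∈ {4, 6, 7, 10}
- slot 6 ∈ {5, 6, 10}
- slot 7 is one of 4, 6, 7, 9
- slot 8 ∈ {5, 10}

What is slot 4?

9

The 8 variables together cover exactly {4, 5, 6, 7, 8, 9, 10, 11} — 8 values for 8 variables — and 8 appears only in slot 2's list, so slot 2 = 8.
The 7 still-open variables draw from only 7 values {4, 5, 6, 7, 9, 10, 11}, so each is used; only slot 1 can be 11, hence slot 1 = 11.
slot 3 and slot 8 between them cover only {5, 10} — a naked pair. Remove those values from slot 4, slot 5, slot 6.
slot 6 must be 6 (only option left). Strike 6 from slot 4, slot 5, slot 7.
So slot 4 = 9.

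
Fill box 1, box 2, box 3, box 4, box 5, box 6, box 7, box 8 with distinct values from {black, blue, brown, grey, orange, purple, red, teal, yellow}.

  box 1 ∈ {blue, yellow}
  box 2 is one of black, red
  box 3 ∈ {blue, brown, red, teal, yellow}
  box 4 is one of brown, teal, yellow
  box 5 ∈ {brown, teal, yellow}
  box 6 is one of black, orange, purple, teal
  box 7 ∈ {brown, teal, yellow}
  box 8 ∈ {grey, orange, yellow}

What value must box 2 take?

black

box 4, box 5, box 7 share exactly the 3 values {brown, teal, yellow}; by pigeonhole those values go to them, so strike brown, teal, yellow from box 1, box 3, box 6, box 8.
box 1 has just one choice, so box 1 = blue. So box 3 can't be blue.
That leaves box 3 = red. Remove red from box 2.
So box 2 = black.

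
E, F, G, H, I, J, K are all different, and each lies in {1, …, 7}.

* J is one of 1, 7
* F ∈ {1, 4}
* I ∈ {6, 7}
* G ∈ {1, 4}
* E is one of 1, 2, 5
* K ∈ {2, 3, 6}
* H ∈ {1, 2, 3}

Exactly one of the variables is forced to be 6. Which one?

I

The 7 variables draw from only 7 values {1, 2, 3, 4, 5, 6, 7}, so each is used; only E can be 5, hence E = 5.
F and G share exactly the 2 values {1, 4}; by pigeonhole those values go to them, so strike 1, 4 from H, J.
That leaves J = 7. So I can't be 7.
So 6 goes to I.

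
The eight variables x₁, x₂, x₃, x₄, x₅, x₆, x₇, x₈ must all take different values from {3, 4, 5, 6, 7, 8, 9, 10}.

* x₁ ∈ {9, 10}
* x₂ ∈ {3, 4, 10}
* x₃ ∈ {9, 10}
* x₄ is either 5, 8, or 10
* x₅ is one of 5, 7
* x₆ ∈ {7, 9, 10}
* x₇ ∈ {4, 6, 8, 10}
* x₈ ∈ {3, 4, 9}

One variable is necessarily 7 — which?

Among the 8 variables, 6 fits only x₇ (and all 8 values in {3, 4, 5, 6, 7, 8, 9, 10} must be used), so x₇ = 6.
Among the 7 still-open variables, 8 fits only x₄ (and all 7 values in {3, 4, 5, 7, 8, 9, 10} must be used), so x₄ = 8.
Among the 6 still-open variables, 5 fits only x₅ (and all 6 values in {3, 4, 5, 7, 9, 10} must be used), so x₅ = 5.
The 5 still-open variables draw from only 5 values {3, 4, 7, 9, 10}, so each is used; only x₆ can be 7, hence x₆ = 7.

x₆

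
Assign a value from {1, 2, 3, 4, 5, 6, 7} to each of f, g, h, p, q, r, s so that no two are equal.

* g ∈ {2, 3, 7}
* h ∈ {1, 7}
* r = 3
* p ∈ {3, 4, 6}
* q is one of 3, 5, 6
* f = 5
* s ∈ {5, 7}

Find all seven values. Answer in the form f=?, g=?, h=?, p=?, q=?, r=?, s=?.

f=5, g=2, h=1, p=4, q=6, r=3, s=7

f has just one choice, so f = 5. Strike 5 from q, s.
r has just one choice, so r = 3. Strike 3 from g, p, q.
s's domain is down to {7}, so s = 7. Eliminate 7 elsewhere: g, h.
That leaves g = 2.
That leaves h = 1.
That leaves q = 6. Eliminate 6 elsewhere: p.
p's domain is down to {4}, so p = 4.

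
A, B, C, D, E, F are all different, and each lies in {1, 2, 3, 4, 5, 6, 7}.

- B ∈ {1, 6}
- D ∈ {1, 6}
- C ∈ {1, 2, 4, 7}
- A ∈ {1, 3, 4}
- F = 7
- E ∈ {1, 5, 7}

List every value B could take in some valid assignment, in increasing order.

F has just one choice, so F = 7. Strike 7 from C, E.
The 2 variables B and D are confined to {1, 6}, which locks those values in; drop them from A, C, E.
That leaves E = 5.
No further eliminations apply; B can still be any of 1, 6.

1, 6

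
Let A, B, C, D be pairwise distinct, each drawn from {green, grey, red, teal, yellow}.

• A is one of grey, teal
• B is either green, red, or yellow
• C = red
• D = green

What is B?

yellow

C must be red (only option left). Strike red from B.
D has just one choice, so D = green. Remove green from B.
So B = yellow.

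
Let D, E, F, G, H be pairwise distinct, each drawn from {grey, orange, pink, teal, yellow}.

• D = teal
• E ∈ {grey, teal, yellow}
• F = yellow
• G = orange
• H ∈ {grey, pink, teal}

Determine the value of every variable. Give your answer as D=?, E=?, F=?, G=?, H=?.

D=teal, E=grey, F=yellow, G=orange, H=pink

D must be teal (only option left). Eliminate teal elsewhere: E, H.
F has just one choice, so F = yellow. Eliminate yellow elsewhere: E.
G's domain is down to {orange}, so G = orange.
E must be grey (only option left). Strike grey from H.
H must be pink (only option left).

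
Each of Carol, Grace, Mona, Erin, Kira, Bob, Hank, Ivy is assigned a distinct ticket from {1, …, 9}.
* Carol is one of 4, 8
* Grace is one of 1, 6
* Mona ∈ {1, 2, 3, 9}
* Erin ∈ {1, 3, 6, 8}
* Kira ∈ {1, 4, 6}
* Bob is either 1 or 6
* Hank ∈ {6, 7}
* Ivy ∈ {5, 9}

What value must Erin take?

3

Grace and Bob between them cover only {1, 6} — a naked pair. Remove those values from Mona, Erin, Kira, Hank.
Kira has just one choice, so Kira = 4. Remove 4 from Carol.
That leaves Hank = 7.
Carol must be 8 (only option left). Remove 8 from Erin.
So Erin = 3.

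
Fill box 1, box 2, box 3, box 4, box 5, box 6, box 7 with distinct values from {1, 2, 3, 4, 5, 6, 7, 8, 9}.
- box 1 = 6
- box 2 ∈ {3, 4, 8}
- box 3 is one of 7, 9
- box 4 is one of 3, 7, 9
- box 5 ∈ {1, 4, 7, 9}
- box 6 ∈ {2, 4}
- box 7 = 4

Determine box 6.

box 1 has just one choice, so box 1 = 6.
box 7's domain is down to {4}, so box 7 = 4. Remove 4 from box 2, box 5, box 6.
So box 6 = 2.

2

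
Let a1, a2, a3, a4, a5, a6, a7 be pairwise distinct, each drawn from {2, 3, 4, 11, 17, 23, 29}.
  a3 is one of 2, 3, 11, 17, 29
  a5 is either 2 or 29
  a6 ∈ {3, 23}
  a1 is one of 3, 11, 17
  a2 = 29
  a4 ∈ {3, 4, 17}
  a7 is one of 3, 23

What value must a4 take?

a2 has just one choice, so a2 = 29. Strike 29 from a3, a5.
a5's domain is down to {2}, so a5 = 2. So a3 can't be 2.
The 5 still-open variables together cover exactly {3, 4, 11, 17, 23} — 5 values for 5 variables — and 4 appears only in a4's list, so a4 = 4.

4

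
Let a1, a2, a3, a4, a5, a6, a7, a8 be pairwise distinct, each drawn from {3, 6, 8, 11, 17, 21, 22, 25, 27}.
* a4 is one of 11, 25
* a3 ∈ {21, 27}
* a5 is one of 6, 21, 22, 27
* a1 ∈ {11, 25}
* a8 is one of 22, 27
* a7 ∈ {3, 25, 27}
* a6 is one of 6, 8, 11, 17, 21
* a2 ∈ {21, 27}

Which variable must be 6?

a1 and a4 share exactly the 2 values {11, 25}; by pigeonhole those values go to them, so strike 11, 25 from a6, a7.
The 2 variables a2 and a3 are confined to {21, 27}, which locks those values in; drop them from a5, a6, a7, a8.
a7 has just one choice, so a7 = 3.
That leaves a8 = 22. Remove 22 from a5.
So 6 goes to a5.

a5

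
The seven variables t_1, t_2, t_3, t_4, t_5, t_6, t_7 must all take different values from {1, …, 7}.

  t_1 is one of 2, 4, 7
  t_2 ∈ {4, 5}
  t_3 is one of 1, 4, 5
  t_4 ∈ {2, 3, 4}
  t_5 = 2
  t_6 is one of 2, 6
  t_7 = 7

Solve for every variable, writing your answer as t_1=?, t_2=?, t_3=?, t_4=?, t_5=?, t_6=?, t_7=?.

t_1=4, t_2=5, t_3=1, t_4=3, t_5=2, t_6=6, t_7=7

t_5 must be 2 (only option left). Remove 2 from t_1, t_4, t_6.
t_6 must be 6 (only option left).
t_7's domain is down to {7}, so t_7 = 7. Eliminate 7 elsewhere: t_1.
t_1 must be 4 (only option left). Eliminate 4 elsewhere: t_2, t_3, t_4.
That leaves t_2 = 5. So t_3 can't be 5.
t_3 has just one choice, so t_3 = 1.
t_4 has just one choice, so t_4 = 3.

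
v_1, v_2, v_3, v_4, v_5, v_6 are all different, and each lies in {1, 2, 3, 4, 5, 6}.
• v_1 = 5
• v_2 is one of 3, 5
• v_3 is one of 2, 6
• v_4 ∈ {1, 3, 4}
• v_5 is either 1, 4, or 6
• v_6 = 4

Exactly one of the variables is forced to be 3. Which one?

v_2

v_1 must be 5 (only option left). Remove 5 from v_2.
So 3 goes to v_2.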